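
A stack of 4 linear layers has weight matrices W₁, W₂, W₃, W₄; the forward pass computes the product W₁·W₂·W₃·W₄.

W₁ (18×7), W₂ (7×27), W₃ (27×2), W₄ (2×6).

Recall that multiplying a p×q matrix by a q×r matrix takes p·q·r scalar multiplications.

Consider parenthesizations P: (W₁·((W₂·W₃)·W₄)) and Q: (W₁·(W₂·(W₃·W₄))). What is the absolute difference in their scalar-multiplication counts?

Order P = (W₁·((W₂·W₃)·W₄)): (W₂·W₃): 7×27 by 27×2 → 7×2, cost 7·27·2 = 378; ((W₂·W₃)·W₄): 7×2 by 2×6 → 7×6, cost 7·2·6 = 84; cumulative 462; (W₁·((W₂·W₃)·W₄)): 18×7 by 7×6 → 18×6, cost 18·7·6 = 756; cumulative 1218. Total 1218.
Order Q = (W₁·(W₂·(W₃·W₄))): (W₃·W₄): 27×2 by 2×6 → 27×6, cost 27·2·6 = 324; (W₂·(W₃·W₄)): 7×27 by 27×6 → 7×6, cost 7·27·6 = 1134; cumulative 1458; (W₁·(W₂·(W₃·W₄))): 18×7 by 7×6 → 18×6, cost 18·7·6 = 756; cumulative 2214. Total 2214.
Difference: |1218 − 2214| = 996.

996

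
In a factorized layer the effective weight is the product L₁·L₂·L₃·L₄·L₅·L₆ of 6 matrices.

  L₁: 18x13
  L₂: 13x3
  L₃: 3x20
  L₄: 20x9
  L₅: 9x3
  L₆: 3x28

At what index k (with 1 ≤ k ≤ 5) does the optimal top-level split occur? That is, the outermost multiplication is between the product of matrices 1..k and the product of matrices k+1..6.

5

Adjacent pairs: L₁L₂ = 18·13·3 = 702; L₂L₃ = 13·3·20 = 780; L₃L₄ = 3·20·9 = 540; L₄L₅ = 20·9·3 = 540; L₅L₆ = 9·3·28 = 756.
Length 3: L₁..L₃: k=1: 0+780+18·13·20=5460; k=2: 702+0+18·3·20=1782 → min 1782 | L₂..L₄: k=2: 0+540+13·3·9=891; k=3: 780+0+13·20·9=3120 → min 891 | L₃..L₅: k=3: 0+540+3·20·3=720; k=4: 540+0+3·9·3=621 → min 621 | L₄..L₆: k=4: 0+756+20·9·28=5796; k=5: 540+0+20·3·28=2220 → min 2220.
Length 4: L₁..L₄: k=1: 0+891+18·13·9=2997; k=2: 702+540+18·3·9=1728; k=3: 1782+0+18·20·9=5022 → min 1728 | L₂..L₅: k=2: 0+621+13·3·3=738; k=3: 780+540+13·20·3=2100; k=4: 891+0+13·9·3=1242 → min 738 | L₃..L₆: k=3: 0+2220+3·20·28=3900; k=4: 540+756+3·9·28=2052; k=5: 621+0+3·3·28=873 → min 873.
Length 5: L₁..L₅: k=1: 0+738+18·13·3=1440; k=2: 702+621+18·3·3=1485; k=3: 1782+540+18·20·3=3402; k=4: 1728+0+18·9·3=2214 → min 1440 | L₂..L₆: k=2: 0+873+13·3·28=1965; k=3: 780+2220+13·20·28=10280; k=4: 891+756+13·9·28=4923; k=5: 738+0+13·3·28=1830 → min 1830.
Top-level splits: k=1: (L₁..L₁)·(L₂..L₆) → 0+1830+18·13·28 = 8382; k=2: (L₁..L₂)·(L₃..L₆) → 702+873+18·3·28 = 3087; k=3: (L₁..L₃)·(L₄..L₆) → 1782+2220+18·20·28 = 14082; k=4: (L₁..L₄)·(L₅..L₆) → 1728+756+18·9·28 = 7020; k=5: (L₁..L₅)·(L₆..L₆) → 1440+0+18·3·28 = 2952.
Best split is after L₅, i.e. k = 5.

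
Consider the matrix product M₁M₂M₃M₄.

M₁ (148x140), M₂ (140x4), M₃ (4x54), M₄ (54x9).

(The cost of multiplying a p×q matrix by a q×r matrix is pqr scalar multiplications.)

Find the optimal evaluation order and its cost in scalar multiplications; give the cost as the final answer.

90152

Adjacent pairs: M₁M₂ = 148·140·4 = 82880; M₂M₃ = 140·4·54 = 30240; M₃M₄ = 4·54·9 = 1944.
Length 3: M₁..M₃: k=1: 0+30240+148·140·54=1149120; k=2: 82880+0+148·4·54=114848 → min 114848 | M₂..M₄: k=2: 0+1944+140·4·9=6984; k=3: 30240+0+140·54·9=98280 → min 6984.
Length 4: M₁..M₄: k=1: 0+6984+148·140·9=193464; k=2: 82880+1944+148·4·9=90152; k=3: 114848+0+148·54·9=186776 → min 90152.
Optimal parenthesization: ((M₁M₂)(M₃M₄)) with cost 90152.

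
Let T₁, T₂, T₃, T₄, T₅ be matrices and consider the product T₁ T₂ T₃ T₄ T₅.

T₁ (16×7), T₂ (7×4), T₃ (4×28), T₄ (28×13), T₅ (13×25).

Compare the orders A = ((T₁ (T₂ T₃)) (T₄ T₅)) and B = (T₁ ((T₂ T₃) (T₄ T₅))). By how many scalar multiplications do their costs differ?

Order A = ((T₁ (T₂ T₃)) (T₄ T₅)): (T₂ T₃): 7×4 by 4×28 → 7×28, cost 7·4·28 = 784; (T₁ (T₂ T₃)): 16×7 by 7×28 → 16×28, cost 16·7·28 = 3136; cumulative 3920; (T₄ T₅): 28×13 by 13×25 → 28×25, cost 28·13·25 = 9100; ((T₁ (T₂ T₃)) (T₄ T₅)): 16×28 by 28×25 → 16×25, cost 16·28·25 = 11200; cumulative 24220. Total 24220.
Order B = (T₁ ((T₂ T₃) (T₄ T₅))): (T₂ T₃): 7×4 by 4×28 → 7×28, cost 7·4·28 = 784; (T₄ T₅): 28×13 by 13×25 → 28×25, cost 28·13·25 = 9100; ((T₂ T₃) (T₄ T₅)): 7×28 by 28×25 → 7×25, cost 7·28·25 = 4900; cumulative 14784; (T₁ ((T₂ T₃) (T₄ T₅))): 16×7 by 7×25 → 16×25, cost 16·7·25 = 2800; cumulative 17584. Total 17584.
Difference: |24220 − 17584| = 6636.

6636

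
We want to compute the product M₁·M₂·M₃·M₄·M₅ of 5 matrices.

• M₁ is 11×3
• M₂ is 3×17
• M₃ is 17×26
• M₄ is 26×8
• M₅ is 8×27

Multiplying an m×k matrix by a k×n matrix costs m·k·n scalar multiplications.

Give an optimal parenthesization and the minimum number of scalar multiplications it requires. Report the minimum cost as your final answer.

3489

Adjacent pairs: M₁M₂ = 11·3·17 = 561; M₂M₃ = 3·17·26 = 1326; M₃M₄ = 17·26·8 = 3536; M₄M₅ = 26·8·27 = 5616.
Length 3: M₁..M₃: k=1: 0+1326+11·3·26=2184; k=2: 561+0+11·17·26=5423 → min 2184 | M₂..M₄: k=2: 0+3536+3·17·8=3944; k=3: 1326+0+3·26·8=1950 → min 1950 | M₃..M₅: k=3: 0+5616+17·26·27=17550; k=4: 3536+0+17·8·27=7208 → min 7208.
Length 4: M₁..M₄: k=1: 0+1950+11·3·8=2214; k=2: 561+3536+11·17·8=5593; k=3: 2184+0+11·26·8=4472 → min 2214 | M₂..M₅: k=2: 0+7208+3·17·27=8585; k=3: 1326+5616+3·26·27=9048; k=4: 1950+0+3·8·27=2598 → min 2598.
Length 5: M₁..M₅: k=1: 0+2598+11·3·27=3489; k=2: 561+7208+11·17·27=12818; k=3: 2184+5616+11·26·27=15522; k=4: 2214+0+11·8·27=4590 → min 3489.
Optimal parenthesization: (M₁·(((M₂·M₃)·M₄)·M₅)) with cost 3489.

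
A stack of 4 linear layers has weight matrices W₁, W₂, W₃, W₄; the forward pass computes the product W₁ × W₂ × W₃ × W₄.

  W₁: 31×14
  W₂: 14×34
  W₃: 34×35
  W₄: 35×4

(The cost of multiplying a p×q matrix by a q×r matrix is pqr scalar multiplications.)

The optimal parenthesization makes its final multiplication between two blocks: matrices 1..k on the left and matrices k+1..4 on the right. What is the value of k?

1

Adjacent pairs: W₁W₂ = 31·14·34 = 14756; W₂W₃ = 14·34·35 = 16660; W₃W₄ = 34·35·4 = 4760.
Length 3: W₁..W₃: k=1: 0+16660+31·14·35=31850; k=2: 14756+0+31·34·35=51646 → min 31850 | W₂..W₄: k=2: 0+4760+14·34·4=6664; k=3: 16660+0+14·35·4=18620 → min 6664.
Top-level splits: k=1: (W₁..W₁)·(W₂..W₄) → 0+6664+31·14·4 = 8400; k=2: (W₁..W₂)·(W₃..W₄) → 14756+4760+31·34·4 = 23732; k=3: (W₁..W₃)·(W₄..W₄) → 31850+0+31·35·4 = 36190.
Best split is after W₁, i.e. k = 1.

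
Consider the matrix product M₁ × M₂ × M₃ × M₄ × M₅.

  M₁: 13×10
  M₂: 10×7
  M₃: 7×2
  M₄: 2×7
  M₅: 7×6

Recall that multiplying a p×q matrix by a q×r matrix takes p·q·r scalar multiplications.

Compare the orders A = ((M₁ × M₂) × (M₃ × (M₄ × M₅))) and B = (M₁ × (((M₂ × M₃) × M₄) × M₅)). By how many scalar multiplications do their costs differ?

Order A = ((M₁ × M₂) × (M₃ × (M₄ × M₅))): (M₁ × M₂): 13×10 by 10×7 → 13×7, cost 13·10·7 = 910; (M₄ × M₅): 2×7 by 7×6 → 2×6, cost 2·7·6 = 84; (M₃ × (M₄ × M₅)): 7×2 by 2×6 → 7×6, cost 7·2·6 = 84; cumulative 168; ((M₁ × M₂) × (M₃ × (M₄ × M₅))): 13×7 by 7×6 → 13×6, cost 13·7·6 = 546; cumulative 1624. Total 1624.
Order B = (M₁ × (((M₂ × M₃) × M₄) × M₅)): (M₂ × M₃): 10×7 by 7×2 → 10×2, cost 10·7·2 = 140; ((M₂ × M₃) × M₄): 10×2 by 2×7 → 10×7, cost 10·2·7 = 140; cumulative 280; (((M₂ × M₃) × M₄) × M₅): 10×7 by 7×6 → 10×6, cost 10·7·6 = 420; cumulative 700; (M₁ × (((M₂ × M₃) × M₄) × M₅)): 13×10 by 10×6 → 13×6, cost 13·10·6 = 780; cumulative 1480. Total 1480.
Difference: |1624 − 1480| = 144.

144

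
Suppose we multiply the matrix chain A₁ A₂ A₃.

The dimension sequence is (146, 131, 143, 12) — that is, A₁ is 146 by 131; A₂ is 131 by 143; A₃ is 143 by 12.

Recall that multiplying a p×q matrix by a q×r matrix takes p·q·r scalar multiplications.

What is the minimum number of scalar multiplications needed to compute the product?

Order (A₁ (A₂ A₃)): (A₂ A₃): 131×143 by 143×12 → 131×12, cost 131·143·12 = 224796; (A₁ (A₂ A₃)): 146×131 by 131×12 → 146×12, cost 146·131·12 = 229512; cumulative 454308. Total 454308.
Order ((A₁ A₂) A₃): (A₁ A₂): 146×131 by 131×143 → 146×143, cost 146·131·143 = 2735018; ((A₁ A₂) A₃): 146×143 by 143×12 → 146×12, cost 146·143·12 = 250536; cumulative 2985554. Total 2985554.
Minimum: 454308.

454308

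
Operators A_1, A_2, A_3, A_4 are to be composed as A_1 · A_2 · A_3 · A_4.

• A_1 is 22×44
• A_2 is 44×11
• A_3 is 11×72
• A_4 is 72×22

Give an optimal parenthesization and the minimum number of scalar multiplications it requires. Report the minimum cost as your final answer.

33396

Adjacent pairs: A_1A_2 = 22·44·11 = 10648; A_2A_3 = 44·11·72 = 34848; A_3A_4 = 11·72·22 = 17424.
Length 3: A_1..A_3: k=1: 0+34848+22·44·72=104544; k=2: 10648+0+22·11·72=28072 → min 28072 | A_2..A_4: k=2: 0+17424+44·11·22=28072; k=3: 34848+0+44·72·22=104544 → min 28072.
Length 4: A_1..A_4: k=1: 0+28072+22·44·22=49368; k=2: 10648+17424+22·11·22=33396; k=3: 28072+0+22·72·22=62920 → min 33396.
Optimal parenthesization: ((A_1 · A_2) · (A_3 · A_4)) with cost 33396.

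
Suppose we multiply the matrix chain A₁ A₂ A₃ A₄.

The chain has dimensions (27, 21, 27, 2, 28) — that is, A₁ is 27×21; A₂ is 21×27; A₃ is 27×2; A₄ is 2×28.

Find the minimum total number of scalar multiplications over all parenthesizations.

Adjacent pairs: A₁A₂ = 27·21·27 = 15309; A₂A₃ = 21·27·2 = 1134; A₃A₄ = 27·2·28 = 1512.
Length 3: A₁..A₃: k=1: 0+1134+27·21·2=2268; k=2: 15309+0+27·27·2=16767 → min 2268 | A₂..A₄: k=2: 0+1512+21·27·28=17388; k=3: 1134+0+21·2·28=2310 → min 2310.
Length 4: A₁..A₄: k=1: 0+2310+27·21·28=18186; k=2: 15309+1512+27·27·28=37233; k=3: 2268+0+27·2·28=3780 → min 3780.
Optimal order: ((A₁ (A₂ A₃)) A₄) with cost 3780.

3780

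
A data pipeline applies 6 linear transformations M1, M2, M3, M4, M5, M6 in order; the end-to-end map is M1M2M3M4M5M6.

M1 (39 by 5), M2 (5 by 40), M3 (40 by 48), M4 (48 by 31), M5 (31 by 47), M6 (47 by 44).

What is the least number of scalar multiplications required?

Adjacent pairs: M1M2 = 39·5·40 = 7800; M2M3 = 5·40·48 = 9600; M3M4 = 40·48·31 = 59520; M4M5 = 48·31·47 = 69936; M5M6 = 31·47·44 = 64108.
Length 3: M1..M3: k=1: 0+9600+39·5·48=18960; k=2: 7800+0+39·40·48=82680 → min 18960 | M2..M4: k=2: 0+59520+5·40·31=65720; k=3: 9600+0+5·48·31=17040 → min 17040 | M3..M5: k=3: 0+69936+40·48·47=160176; k=4: 59520+0+40·31·47=117800 → min 117800 | M4..M6: k=4: 0+64108+48·31·44=129580; k=5: 69936+0+48·47·44=169200 → min 129580.
Length 4: M1..M4: k=1: 0+17040+39·5·31=23085; k=2: 7800+59520+39·40·31=115680; k=3: 18960+0+39·48·31=76992 → min 23085 | M2..M5: k=2: 0+117800+5·40·47=127200; k=3: 9600+69936+5·48·47=90816; k=4: 17040+0+5·31·47=24325 → min 24325 | M3..M6: k=3: 0+129580+40·48·44=214060; k=4: 59520+64108+40·31·44=178188; k=5: 117800+0+40·47·44=200520 → min 178188.
Length 5: M1..M5: k=1: 0+24325+39·5·47=33490; k=2: 7800+117800+39·40·47=198920; k=3: 18960+69936+39·48·47=176880; k=4: 23085+0+39·31·47=79908 → min 33490 | M2..M6: k=2: 0+178188+5·40·44=186988; k=3: 9600+129580+5·48·44=149740; k=4: 17040+64108+5·31·44=87968; k=5: 24325+0+5·47·44=34665 → min 34665.
Length 6: M1..M6: k=1: 0+34665+39·5·44=43245; k=2: 7800+178188+39·40·44=254628; k=3: 18960+129580+39·48·44=230908; k=4: 23085+64108+39·31·44=140389; k=5: 33490+0+39·47·44=114142 → min 43245.
Optimal order: (M1((((M2M3)M4)M5)M6)) with cost 43245.

43245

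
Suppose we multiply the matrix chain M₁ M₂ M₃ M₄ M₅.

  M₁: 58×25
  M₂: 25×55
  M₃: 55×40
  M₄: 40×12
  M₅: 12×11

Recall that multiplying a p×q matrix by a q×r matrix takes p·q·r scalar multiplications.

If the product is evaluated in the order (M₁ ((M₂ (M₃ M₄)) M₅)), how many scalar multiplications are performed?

(M₃ M₄): 55×40 by 40×12 → 55×12, cost 55·40·12 = 26400
(M₂ (M₃ M₄)): 25×55 by 55×12 → 25×12, cost 25·55·12 = 16500; cumulative 42900
((M₂ (M₃ M₄)) M₅): 25×12 by 12×11 → 25×11, cost 25·12·11 = 3300; cumulative 46200
(M₁ ((M₂ (M₃ M₄)) M₅)): 58×25 by 25×11 → 58×11, cost 58·25·11 = 15950; cumulative 62150
Total: 62150 scalar multiplications.

62150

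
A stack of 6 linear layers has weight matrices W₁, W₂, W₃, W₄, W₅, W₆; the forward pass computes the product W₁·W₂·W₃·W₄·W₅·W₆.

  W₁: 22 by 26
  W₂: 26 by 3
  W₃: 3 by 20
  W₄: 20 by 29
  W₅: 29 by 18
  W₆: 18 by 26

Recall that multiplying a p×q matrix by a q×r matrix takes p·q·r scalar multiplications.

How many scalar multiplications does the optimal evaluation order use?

Adjacent pairs: W₁W₂ = 22·26·3 = 1716; W₂W₃ = 26·3·20 = 1560; W₃W₄ = 3·20·29 = 1740; W₄W₅ = 20·29·18 = 10440; W₅W₆ = 29·18·26 = 13572.
Length 3: W₁..W₃: k=1: 0+1560+22·26·20=13000; k=2: 1716+0+22·3·20=3036 → min 3036 | W₂..W₄: k=2: 0+1740+26·3·29=4002; k=3: 1560+0+26·20·29=16640 → min 4002 | W₃..W₅: k=3: 0+10440+3·20·18=11520; k=4: 1740+0+3·29·18=3306 → min 3306 | W₄..W₆: k=4: 0+13572+20·29·26=28652; k=5: 10440+0+20·18·26=19800 → min 19800.
Length 4: W₁..W₄: k=1: 0+4002+22·26·29=20590; k=2: 1716+1740+22·3·29=5370; k=3: 3036+0+22·20·29=15796 → min 5370 | W₂..W₅: k=2: 0+3306+26·3·18=4710; k=3: 1560+10440+26·20·18=21360; k=4: 4002+0+26·29·18=17574 → min 4710 | W₃..W₆: k=3: 0+19800+3·20·26=21360; k=4: 1740+13572+3·29·26=17574; k=5: 3306+0+3·18·26=4710 → min 4710.
Length 5: W₁..W₅: k=1: 0+4710+22·26·18=15006; k=2: 1716+3306+22·3·18=6210; k=3: 3036+10440+22·20·18=21396; k=4: 5370+0+22·29·18=16854 → min 6210 | W₂..W₆: k=2: 0+4710+26·3·26=6738; k=3: 1560+19800+26·20·26=34880; k=4: 4002+13572+26·29·26=37178; k=5: 4710+0+26·18·26=16878 → min 6738.
Length 6: W₁..W₆: k=1: 0+6738+22·26·26=21610; k=2: 1716+4710+22·3·26=8142; k=3: 3036+19800+22·20·26=34276; k=4: 5370+13572+22·29·26=35530; k=5: 6210+0+22·18·26=16506 → min 8142.
Optimal order: ((W₁·W₂)·(((W₃·W₄)·W₅)·W₆)) with cost 8142.

8142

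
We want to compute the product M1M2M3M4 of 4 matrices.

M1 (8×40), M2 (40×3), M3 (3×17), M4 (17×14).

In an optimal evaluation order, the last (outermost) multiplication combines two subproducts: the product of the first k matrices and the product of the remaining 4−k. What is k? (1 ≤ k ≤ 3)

Adjacent pairs: M1M2 = 8·40·3 = 960; M2M3 = 40·3·17 = 2040; M3M4 = 3·17·14 = 714.
Length 3: M1..M3: k=1: 0+2040+8·40·17=7480; k=2: 960+0+8·3·17=1368 → min 1368 | M2..M4: k=2: 0+714+40·3·14=2394; k=3: 2040+0+40·17·14=11560 → min 2394.
Top-level splits: k=1: (M1..M1)·(M2..M4) → 0+2394+8·40·14 = 6874; k=2: (M1..M2)·(M3..M4) → 960+714+8·3·14 = 2010; k=3: (M1..M3)·(M4..M4) → 1368+0+8·17·14 = 3272.
Best split is after M2, i.e. k = 2.

2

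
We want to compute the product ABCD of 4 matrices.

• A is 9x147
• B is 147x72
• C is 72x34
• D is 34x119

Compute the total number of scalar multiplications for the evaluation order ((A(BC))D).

441252

(BC): 147×72 by 72×34 → 147×34, cost 147·72·34 = 359856
(A(BC)): 9×147 by 147×34 → 9×34, cost 9·147·34 = 44982; cumulative 404838
((A(BC))D): 9×34 by 34×119 → 9×119, cost 9·34·119 = 36414; cumulative 441252
Total: 441252 scalar multiplications.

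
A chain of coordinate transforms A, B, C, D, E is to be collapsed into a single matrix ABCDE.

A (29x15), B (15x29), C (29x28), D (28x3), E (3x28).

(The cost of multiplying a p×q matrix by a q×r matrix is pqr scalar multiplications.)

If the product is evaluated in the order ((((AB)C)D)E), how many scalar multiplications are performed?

41035

(AB): 29×15 by 15×29 → 29×29, cost 29·15·29 = 12615
((AB)C): 29×29 by 29×28 → 29×28, cost 29·29·28 = 23548; cumulative 36163
(((AB)C)D): 29×28 by 28×3 → 29×3, cost 29·28·3 = 2436; cumulative 38599
((((AB)C)D)E): 29×3 by 3×28 → 29×28, cost 29·3·28 = 2436; cumulative 41035
Total: 41035 scalar multiplications.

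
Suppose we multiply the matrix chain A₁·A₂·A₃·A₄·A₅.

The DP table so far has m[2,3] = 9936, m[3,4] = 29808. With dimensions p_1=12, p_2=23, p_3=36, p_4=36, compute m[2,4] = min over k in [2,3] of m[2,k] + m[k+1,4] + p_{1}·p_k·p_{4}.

m[2,4] = min over k∈[2,3] of m[2,k]+m[k+1,4]+p_{1}·p_k·p_{4}.
k=2: 0 + 29808 + 12·23·36 = 39744; k=3: 9936 + 0 + 12·36·36 = 25488.
Minimum: 25488 at k=3.

25488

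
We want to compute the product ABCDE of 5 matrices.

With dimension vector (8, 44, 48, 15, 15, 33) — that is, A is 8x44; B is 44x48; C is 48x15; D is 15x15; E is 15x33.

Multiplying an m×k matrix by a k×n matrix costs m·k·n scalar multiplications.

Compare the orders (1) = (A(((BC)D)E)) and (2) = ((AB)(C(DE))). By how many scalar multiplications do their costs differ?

14223

Order (1) = (A(((BC)D)E)): (BC): 44×48 by 48×15 → 44×15, cost 44·48·15 = 31680; ((BC)D): 44×15 by 15×15 → 44×15, cost 44·15·15 = 9900; cumulative 41580; (((BC)D)E): 44×15 by 15×33 → 44×33, cost 44·15·33 = 21780; cumulative 63360; (A(((BC)D)E)): 8×44 by 44×33 → 8×33, cost 8·44·33 = 11616; cumulative 74976. Total 74976.
Order (2) = ((AB)(C(DE))): (AB): 8×44 by 44×48 → 8×48, cost 8·44·48 = 16896; (DE): 15×15 by 15×33 → 15×33, cost 15·15·33 = 7425; (C(DE)): 48×15 by 15×33 → 48×33, cost 48·15·33 = 23760; cumulative 31185; ((AB)(C(DE))): 8×48 by 48×33 → 8×33, cost 8·48·33 = 12672; cumulative 60753. Total 60753.
Difference: |74976 − 60753| = 14223.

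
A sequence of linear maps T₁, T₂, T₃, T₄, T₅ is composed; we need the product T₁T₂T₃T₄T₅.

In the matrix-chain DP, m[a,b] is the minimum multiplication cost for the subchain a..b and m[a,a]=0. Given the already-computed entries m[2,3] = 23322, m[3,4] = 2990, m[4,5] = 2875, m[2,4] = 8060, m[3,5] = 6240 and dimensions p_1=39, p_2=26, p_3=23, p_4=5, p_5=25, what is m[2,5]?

12935

m[2,5] = min over k∈[2,4] of m[2,k]+m[k+1,5]+p_{1}·p_k·p_{5}.
k=2: 0 + 6240 + 39·26·25 = 31590; k=3: 23322 + 2875 + 39·23·25 = 48622; k=4: 8060 + 0 + 39·5·25 = 12935.
Minimum: 12935 at k=4.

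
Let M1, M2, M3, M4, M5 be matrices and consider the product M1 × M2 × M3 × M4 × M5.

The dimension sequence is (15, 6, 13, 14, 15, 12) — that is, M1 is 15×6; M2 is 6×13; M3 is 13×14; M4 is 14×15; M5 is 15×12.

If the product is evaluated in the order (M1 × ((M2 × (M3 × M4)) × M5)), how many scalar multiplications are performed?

(M3 × M4): 13×14 by 14×15 → 13×15, cost 13·14·15 = 2730
(M2 × (M3 × M4)): 6×13 by 13×15 → 6×15, cost 6·13·15 = 1170; cumulative 3900
((M2 × (M3 × M4)) × M5): 6×15 by 15×12 → 6×12, cost 6·15·12 = 1080; cumulative 4980
(M1 × ((M2 × (M3 × M4)) × M5)): 15×6 by 6×12 → 15×12, cost 15·6·12 = 1080; cumulative 6060
Total: 6060 scalar multiplications.

6060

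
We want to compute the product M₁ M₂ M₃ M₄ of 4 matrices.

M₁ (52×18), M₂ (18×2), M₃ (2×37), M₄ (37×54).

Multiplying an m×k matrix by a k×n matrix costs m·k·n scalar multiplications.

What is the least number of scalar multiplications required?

11484

Adjacent pairs: M₁M₂ = 52·18·2 = 1872; M₂M₃ = 18·2·37 = 1332; M₃M₄ = 2·37·54 = 3996.
Length 3: M₁..M₃: k=1: 0+1332+52·18·37=35964; k=2: 1872+0+52·2·37=5720 → min 5720 | M₂..M₄: k=2: 0+3996+18·2·54=5940; k=3: 1332+0+18·37·54=37296 → min 5940.
Length 4: M₁..M₄: k=1: 0+5940+52·18·54=56484; k=2: 1872+3996+52·2·54=11484; k=3: 5720+0+52·37·54=109616 → min 11484.
Optimal order: ((M₁ M₂) (M₃ M₄)) with cost 11484.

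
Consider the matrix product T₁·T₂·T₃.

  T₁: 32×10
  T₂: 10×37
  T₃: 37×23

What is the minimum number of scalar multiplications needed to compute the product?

Order (T₁·(T₂·T₃)): (T₂·T₃): 10×37 by 37×23 → 10×23, cost 10·37·23 = 8510; (T₁·(T₂·T₃)): 32×10 by 10×23 → 32×23, cost 32·10·23 = 7360; cumulative 15870. Total 15870.
Order ((T₁·T₂)·T₃): (T₁·T₂): 32×10 by 10×37 → 32×37, cost 32·10·37 = 11840; ((T₁·T₂)·T₃): 32×37 by 37×23 → 32×23, cost 32·37·23 = 27232; cumulative 39072. Total 39072.
Minimum: 15870.

15870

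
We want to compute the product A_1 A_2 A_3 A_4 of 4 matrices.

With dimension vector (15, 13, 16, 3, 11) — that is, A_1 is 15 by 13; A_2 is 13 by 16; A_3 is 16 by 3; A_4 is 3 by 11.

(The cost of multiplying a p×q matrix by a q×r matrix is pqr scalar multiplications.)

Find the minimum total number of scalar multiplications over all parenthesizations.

1704

Adjacent pairs: A_1A_2 = 15·13·16 = 3120; A_2A_3 = 13·16·3 = 624; A_3A_4 = 16·3·11 = 528.
Length 3: A_1..A_3: k=1: 0+624+15·13·3=1209; k=2: 3120+0+15·16·3=3840 → min 1209 | A_2..A_4: k=2: 0+528+13·16·11=2816; k=3: 624+0+13·3·11=1053 → min 1053.
Length 4: A_1..A_4: k=1: 0+1053+15·13·11=3198; k=2: 3120+528+15·16·11=6288; k=3: 1209+0+15·3·11=1704 → min 1704.
Optimal order: ((A_1 (A_2 A_3)) A_4) with cost 1704.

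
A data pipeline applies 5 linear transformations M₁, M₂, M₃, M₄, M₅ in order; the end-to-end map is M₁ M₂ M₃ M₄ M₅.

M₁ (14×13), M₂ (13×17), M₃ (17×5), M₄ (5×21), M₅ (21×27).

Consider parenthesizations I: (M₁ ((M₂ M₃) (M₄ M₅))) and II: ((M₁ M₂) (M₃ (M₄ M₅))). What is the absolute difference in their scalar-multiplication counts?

Order I = (M₁ ((M₂ M₃) (M₄ M₅))): (M₂ M₃): 13×17 by 17×5 → 13×5, cost 13·17·5 = 1105; (M₄ M₅): 5×21 by 21×27 → 5×27, cost 5·21·27 = 2835; ((M₂ M₃) (M₄ M₅)): 13×5 by 5×27 → 13×27, cost 13·5·27 = 1755; cumulative 5695; (M₁ ((M₂ M₃) (M₄ M₅))): 14×13 by 13×27 → 14×27, cost 14·13·27 = 4914; cumulative 10609. Total 10609.
Order II = ((M₁ M₂) (M₃ (M₄ M₅))): (M₁ M₂): 14×13 by 13×17 → 14×17, cost 14·13·17 = 3094; (M₄ M₅): 5×21 by 21×27 → 5×27, cost 5·21·27 = 2835; (M₃ (M₄ M₅)): 17×5 by 5×27 → 17×27, cost 17·5·27 = 2295; cumulative 5130; ((M₁ M₂) (M₃ (M₄ M₅))): 14×17 by 17×27 → 14×27, cost 14·17·27 = 6426; cumulative 14650. Total 14650.
Difference: |10609 − 14650| = 4041.

4041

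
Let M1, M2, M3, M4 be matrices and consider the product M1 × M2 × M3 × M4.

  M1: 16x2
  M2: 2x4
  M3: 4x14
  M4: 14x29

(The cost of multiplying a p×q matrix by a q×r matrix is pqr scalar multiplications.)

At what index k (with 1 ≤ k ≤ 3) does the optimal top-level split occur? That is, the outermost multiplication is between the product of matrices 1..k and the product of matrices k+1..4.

Adjacent pairs: M1M2 = 16·2·4 = 128; M2M3 = 2·4·14 = 112; M3M4 = 4·14·29 = 1624.
Length 3: M1..M3: k=1: 0+112+16·2·14=560; k=2: 128+0+16·4·14=1024 → min 560 | M2..M4: k=2: 0+1624+2·4·29=1856; k=3: 112+0+2·14·29=924 → min 924.
Top-level splits: k=1: (M1..M1)·(M2..M4) → 0+924+16·2·29 = 1852; k=2: (M1..M2)·(M3..M4) → 128+1624+16·4·29 = 3608; k=3: (M1..M3)·(M4..M4) → 560+0+16·14·29 = 7056.
Best split is after M1, i.e. k = 1.

1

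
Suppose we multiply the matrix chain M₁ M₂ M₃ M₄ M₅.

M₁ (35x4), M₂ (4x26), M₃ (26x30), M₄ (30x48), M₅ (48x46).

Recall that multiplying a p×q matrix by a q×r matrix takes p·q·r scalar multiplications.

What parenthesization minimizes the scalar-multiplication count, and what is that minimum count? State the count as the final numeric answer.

Adjacent pairs: M₁M₂ = 35·4·26 = 3640; M₂M₃ = 4·26·30 = 3120; M₃M₄ = 26·30·48 = 37440; M₄M₅ = 30·48·46 = 66240.
Length 3: M₁..M₃: k=1: 0+3120+35·4·30=7320; k=2: 3640+0+35·26·30=30940 → min 7320 | M₂..M₄: k=2: 0+37440+4·26·48=42432; k=3: 3120+0+4·30·48=8880 → min 8880 | M₃..M₅: k=3: 0+66240+26·30·46=102120; k=4: 37440+0+26·48·46=94848 → min 94848.
Length 4: M₁..M₄: k=1: 0+8880+35·4·48=15600; k=2: 3640+37440+35·26·48=84760; k=3: 7320+0+35·30·48=57720 → min 15600 | M₂..M₅: k=2: 0+94848+4·26·46=99632; k=3: 3120+66240+4·30·46=74880; k=4: 8880+0+4·48·46=17712 → min 17712.
Length 5: M₁..M₅: k=1: 0+17712+35·4·46=24152; k=2: 3640+94848+35·26·46=140348; k=3: 7320+66240+35·30·46=121860; k=4: 15600+0+35·48·46=92880 → min 24152.
Optimal parenthesization: (M₁ (((M₂ M₃) M₄) M₅)) with cost 24152.

24152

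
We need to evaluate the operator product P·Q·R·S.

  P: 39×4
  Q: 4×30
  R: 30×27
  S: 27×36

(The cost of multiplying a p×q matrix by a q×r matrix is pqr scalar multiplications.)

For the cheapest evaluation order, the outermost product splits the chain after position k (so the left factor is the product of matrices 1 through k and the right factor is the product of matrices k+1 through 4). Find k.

1

Adjacent pairs: PQ = 39·4·30 = 4680; QR = 4·30·27 = 3240; RS = 30·27·36 = 29160.
Length 3: P..R: k=1: 0+3240+39·4·27=7452; k=2: 4680+0+39·30·27=36270 → min 7452 | Q..S: k=2: 0+29160+4·30·36=33480; k=3: 3240+0+4·27·36=7128 → min 7128.
Top-level splits: k=1: (P..P)·(Q..S) → 0+7128+39·4·36 = 12744; k=2: (P..Q)·(R..S) → 4680+29160+39·30·36 = 75960; k=3: (P..R)·(S..S) → 7452+0+39·27·36 = 45360.
Best split is after P, i.e. k = 1.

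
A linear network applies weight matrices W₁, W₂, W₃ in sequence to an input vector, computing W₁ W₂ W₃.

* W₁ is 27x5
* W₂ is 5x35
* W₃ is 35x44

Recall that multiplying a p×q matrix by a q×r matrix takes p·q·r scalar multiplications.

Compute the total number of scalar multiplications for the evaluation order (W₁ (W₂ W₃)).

(W₂ W₃): 5×35 by 35×44 → 5×44, cost 5·35·44 = 7700
(W₁ (W₂ W₃)): 27×5 by 5×44 → 27×44, cost 27·5·44 = 5940; cumulative 13640
Total: 13640 scalar multiplications.

13640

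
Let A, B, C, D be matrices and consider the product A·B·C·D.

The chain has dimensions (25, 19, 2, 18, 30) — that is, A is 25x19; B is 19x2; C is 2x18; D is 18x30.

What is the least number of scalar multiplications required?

Adjacent pairs: AB = 25·19·2 = 950; BC = 19·2·18 = 684; CD = 2·18·30 = 1080.
Length 3: A..C: k=1: 0+684+25·19·18=9234; k=2: 950+0+25·2·18=1850 → min 1850 | B..D: k=2: 0+1080+19·2·30=2220; k=3: 684+0+19·18·30=10944 → min 2220.
Length 4: A..D: k=1: 0+2220+25·19·30=16470; k=2: 950+1080+25·2·30=3530; k=3: 1850+0+25·18·30=15350 → min 3530.
Optimal order: ((A·B)·(C·D)) with cost 3530.

3530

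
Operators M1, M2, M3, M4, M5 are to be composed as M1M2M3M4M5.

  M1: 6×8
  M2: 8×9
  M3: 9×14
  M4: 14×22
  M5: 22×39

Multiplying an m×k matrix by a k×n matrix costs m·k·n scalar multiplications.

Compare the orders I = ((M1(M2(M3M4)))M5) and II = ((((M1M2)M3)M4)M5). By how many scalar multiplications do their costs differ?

2376

Order I = ((M1(M2(M3M4)))M5): (M3M4): 9×14 by 14×22 → 9×22, cost 9·14·22 = 2772; (M2(M3M4)): 8×9 by 9×22 → 8×22, cost 8·9·22 = 1584; cumulative 4356; (M1(M2(M3M4))): 6×8 by 8×22 → 6×22, cost 6·8·22 = 1056; cumulative 5412; ((M1(M2(M3M4)))M5): 6×22 by 22×39 → 6×39, cost 6·22·39 = 5148; cumulative 10560. Total 10560.
Order II = ((((M1M2)M3)M4)M5): (M1M2): 6×8 by 8×9 → 6×9, cost 6·8·9 = 432; ((M1M2)M3): 6×9 by 9×14 → 6×14, cost 6·9·14 = 756; cumulative 1188; (((M1M2)M3)M4): 6×14 by 14×22 → 6×22, cost 6·14·22 = 1848; cumulative 3036; ((((M1M2)M3)M4)M5): 6×22 by 22×39 → 6×39, cost 6·22·39 = 5148; cumulative 8184. Total 8184.
Difference: |10560 − 8184| = 2376.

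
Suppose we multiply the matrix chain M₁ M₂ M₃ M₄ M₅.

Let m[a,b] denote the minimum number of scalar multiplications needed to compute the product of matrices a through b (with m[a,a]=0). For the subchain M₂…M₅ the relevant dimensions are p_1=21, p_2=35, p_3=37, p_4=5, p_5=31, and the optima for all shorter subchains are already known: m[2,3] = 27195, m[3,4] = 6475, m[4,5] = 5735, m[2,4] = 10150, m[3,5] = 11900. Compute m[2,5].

m[2,5] = min over k∈[2,4] of m[2,k]+m[k+1,5]+p_{1}·p_k·p_{5}.
k=2: 0 + 11900 + 21·35·31 = 34685; k=3: 27195 + 5735 + 21·37·31 = 57017; k=4: 10150 + 0 + 21·5·31 = 13405.
Minimum: 13405 at k=4.

13405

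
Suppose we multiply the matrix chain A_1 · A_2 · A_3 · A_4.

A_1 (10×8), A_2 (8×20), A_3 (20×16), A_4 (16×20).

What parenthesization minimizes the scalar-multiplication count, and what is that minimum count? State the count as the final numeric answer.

6720

Adjacent pairs: A_1A_2 = 10·8·20 = 1600; A_2A_3 = 8·20·16 = 2560; A_3A_4 = 20·16·20 = 6400.
Length 3: A_1..A_3: k=1: 0+2560+10·8·16=3840; k=2: 1600+0+10·20·16=4800 → min 3840 | A_2..A_4: k=2: 0+6400+8·20·20=9600; k=3: 2560+0+8·16·20=5120 → min 5120.
Length 4: A_1..A_4: k=1: 0+5120+10·8·20=6720; k=2: 1600+6400+10·20·20=12000; k=3: 3840+0+10·16·20=7040 → min 6720.
Optimal parenthesization: (A_1 · ((A_2 · A_3) · A_4)) with cost 6720.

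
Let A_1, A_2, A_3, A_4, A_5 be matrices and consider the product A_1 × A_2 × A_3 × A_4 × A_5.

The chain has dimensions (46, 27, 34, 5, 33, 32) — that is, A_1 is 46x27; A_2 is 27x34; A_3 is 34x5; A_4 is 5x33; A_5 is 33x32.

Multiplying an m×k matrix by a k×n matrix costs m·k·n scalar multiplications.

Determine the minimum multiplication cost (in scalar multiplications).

23440

Adjacent pairs: A_1A_2 = 46·27·34 = 42228; A_2A_3 = 27·34·5 = 4590; A_3A_4 = 34·5·33 = 5610; A_4A_5 = 5·33·32 = 5280.
Length 3: A_1..A_3: k=1: 0+4590+46·27·5=10800; k=2: 42228+0+46·34·5=50048 → min 10800 | A_2..A_4: k=2: 0+5610+27·34·33=35904; k=3: 4590+0+27·5·33=9045 → min 9045 | A_3..A_5: k=3: 0+5280+34·5·32=10720; k=4: 5610+0+34·33·32=41514 → min 10720.
Length 4: A_1..A_4: k=1: 0+9045+46·27·33=50031; k=2: 42228+5610+46·34·33=99450; k=3: 10800+0+46·5·33=18390 → min 18390 | A_2..A_5: k=2: 0+10720+27·34·32=40096; k=3: 4590+5280+27·5·32=14190; k=4: 9045+0+27·33·32=37557 → min 14190.
Length 5: A_1..A_5: k=1: 0+14190+46·27·32=53934; k=2: 42228+10720+46·34·32=102996; k=3: 10800+5280+46·5·32=23440; k=4: 18390+0+46·33·32=66966 → min 23440.
Optimal order: ((A_1 × (A_2 × A_3)) × (A_4 × A_5)) with cost 23440.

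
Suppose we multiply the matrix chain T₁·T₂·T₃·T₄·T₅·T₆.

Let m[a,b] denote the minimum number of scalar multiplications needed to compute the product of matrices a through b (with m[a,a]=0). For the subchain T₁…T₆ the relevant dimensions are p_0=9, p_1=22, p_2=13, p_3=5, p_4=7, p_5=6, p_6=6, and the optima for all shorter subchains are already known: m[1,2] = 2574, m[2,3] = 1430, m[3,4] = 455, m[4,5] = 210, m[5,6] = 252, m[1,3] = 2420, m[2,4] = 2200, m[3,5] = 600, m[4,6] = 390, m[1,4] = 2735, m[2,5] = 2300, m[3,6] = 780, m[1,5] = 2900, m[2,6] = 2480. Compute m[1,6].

3080

m[1,6] = min over k∈[1,5] of m[1,k]+m[k+1,6]+p_{0}·p_k·p_{6}.
k=1: 0 + 2480 + 9·22·6 = 3668; k=2: 2574 + 780 + 9·13·6 = 4056; k=3: 2420 + 390 + 9·5·6 = 3080; k=4: 2735 + 252 + 9·7·6 = 3365; k=5: 2900 + 0 + 9·6·6 = 3224.
Minimum: 3080 at k=3.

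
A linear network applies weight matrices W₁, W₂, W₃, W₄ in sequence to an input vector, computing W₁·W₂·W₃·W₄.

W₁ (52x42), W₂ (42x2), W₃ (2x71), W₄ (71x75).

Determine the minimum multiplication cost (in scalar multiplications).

22818

Adjacent pairs: W₁W₂ = 52·42·2 = 4368; W₂W₃ = 42·2·71 = 5964; W₃W₄ = 2·71·75 = 10650.
Length 3: W₁..W₃: k=1: 0+5964+52·42·71=161028; k=2: 4368+0+52·2·71=11752 → min 11752 | W₂..W₄: k=2: 0+10650+42·2·75=16950; k=3: 5964+0+42·71·75=229614 → min 16950.
Length 4: W₁..W₄: k=1: 0+16950+52·42·75=180750; k=2: 4368+10650+52·2·75=22818; k=3: 11752+0+52·71·75=288652 → min 22818.
Optimal order: ((W₁·W₂)·(W₃·W₄)) with cost 22818.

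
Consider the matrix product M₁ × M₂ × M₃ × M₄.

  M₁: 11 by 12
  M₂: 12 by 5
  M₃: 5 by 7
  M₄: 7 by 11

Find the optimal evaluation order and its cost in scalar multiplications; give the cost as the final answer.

Adjacent pairs: M₁M₂ = 11·12·5 = 660; M₂M₃ = 12·5·7 = 420; M₃M₄ = 5·7·11 = 385.
Length 3: M₁..M₃: k=1: 0+420+11·12·7=1344; k=2: 660+0+11·5·7=1045 → min 1045 | M₂..M₄: k=2: 0+385+12·5·11=1045; k=3: 420+0+12·7·11=1344 → min 1045.
Length 4: M₁..M₄: k=1: 0+1045+11·12·11=2497; k=2: 660+385+11·5·11=1650; k=3: 1045+0+11·7·11=1892 → min 1650.
Optimal parenthesization: ((M₁ × M₂) × (M₃ × M₄)) with cost 1650.

1650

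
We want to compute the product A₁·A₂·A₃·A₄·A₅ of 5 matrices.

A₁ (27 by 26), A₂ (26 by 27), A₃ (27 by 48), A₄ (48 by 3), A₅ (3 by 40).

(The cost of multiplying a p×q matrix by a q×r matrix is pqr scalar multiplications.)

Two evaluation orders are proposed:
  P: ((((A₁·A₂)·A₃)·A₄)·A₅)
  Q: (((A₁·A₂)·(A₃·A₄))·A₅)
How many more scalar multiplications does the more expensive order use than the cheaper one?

32805

Order P = ((((A₁·A₂)·A₃)·A₄)·A₅): (A₁·A₂): 27×26 by 26×27 → 27×27, cost 27·26·27 = 18954; ((A₁·A₂)·A₃): 27×27 by 27×48 → 27×48, cost 27·27·48 = 34992; cumulative 53946; (((A₁·A₂)·A₃)·A₄): 27×48 by 48×3 → 27×3, cost 27·48·3 = 3888; cumulative 57834; ((((A₁·A₂)·A₃)·A₄)·A₅): 27×3 by 3×40 → 27×40, cost 27·3·40 = 3240; cumulative 61074. Total 61074.
Order Q = (((A₁·A₂)·(A₃·A₄))·A₅): (A₁·A₂): 27×26 by 26×27 → 27×27, cost 27·26·27 = 18954; (A₃·A₄): 27×48 by 48×3 → 27×3, cost 27·48·3 = 3888; ((A₁·A₂)·(A₃·A₄)): 27×27 by 27×3 → 27×3, cost 27·27·3 = 2187; cumulative 25029; (((A₁·A₂)·(A₃·A₄))·A₅): 27×3 by 3×40 → 27×40, cost 27·3·40 = 3240; cumulative 28269. Total 28269.
Difference: |61074 − 28269| = 32805.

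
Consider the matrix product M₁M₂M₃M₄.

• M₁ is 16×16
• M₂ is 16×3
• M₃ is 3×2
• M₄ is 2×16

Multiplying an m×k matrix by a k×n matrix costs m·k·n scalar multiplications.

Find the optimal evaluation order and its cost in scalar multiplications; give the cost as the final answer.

1120

Adjacent pairs: M₁M₂ = 16·16·3 = 768; M₂M₃ = 16·3·2 = 96; M₃M₄ = 3·2·16 = 96.
Length 3: M₁..M₃: k=1: 0+96+16·16·2=608; k=2: 768+0+16·3·2=864 → min 608 | M₂..M₄: k=2: 0+96+16·3·16=864; k=3: 96+0+16·2·16=608 → min 608.
Length 4: M₁..M₄: k=1: 0+608+16·16·16=4704; k=2: 768+96+16·3·16=1632; k=3: 608+0+16·2·16=1120 → min 1120.
Optimal parenthesization: ((M₁(M₂M₃))M₄) with cost 1120.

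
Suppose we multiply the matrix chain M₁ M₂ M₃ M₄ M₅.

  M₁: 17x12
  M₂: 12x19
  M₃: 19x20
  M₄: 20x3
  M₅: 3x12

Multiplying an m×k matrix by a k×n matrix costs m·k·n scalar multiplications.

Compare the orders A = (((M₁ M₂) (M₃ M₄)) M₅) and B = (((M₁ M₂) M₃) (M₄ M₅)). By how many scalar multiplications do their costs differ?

8539

Order A = (((M₁ M₂) (M₃ M₄)) M₅): (M₁ M₂): 17×12 by 12×19 → 17×19, cost 17·12·19 = 3876; (M₃ M₄): 19×20 by 20×3 → 19×3, cost 19·20·3 = 1140; ((M₁ M₂) (M₃ M₄)): 17×19 by 19×3 → 17×3, cost 17·19·3 = 969; cumulative 5985; (((M₁ M₂) (M₃ M₄)) M₅): 17×3 by 3×12 → 17×12, cost 17·3·12 = 612; cumulative 6597. Total 6597.
Order B = (((M₁ M₂) M₃) (M₄ M₅)): (M₁ M₂): 17×12 by 12×19 → 17×19, cost 17·12·19 = 3876; ((M₁ M₂) M₃): 17×19 by 19×20 → 17×20, cost 17·19·20 = 6460; cumulative 10336; (M₄ M₅): 20×3 by 3×12 → 20×12, cost 20·3·12 = 720; (((M₁ M₂) M₃) (M₄ M₅)): 17×20 by 20×12 → 17×12, cost 17·20·12 = 4080; cumulative 15136. Total 15136.
Difference: |6597 − 15136| = 8539.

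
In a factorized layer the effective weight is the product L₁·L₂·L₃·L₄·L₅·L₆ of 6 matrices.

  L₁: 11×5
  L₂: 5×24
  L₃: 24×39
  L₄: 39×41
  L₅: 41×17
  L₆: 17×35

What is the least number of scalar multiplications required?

Adjacent pairs: L₁L₂ = 11·5·24 = 1320; L₂L₃ = 5·24·39 = 4680; L₃L₄ = 24·39·41 = 38376; L₄L₅ = 39·41·17 = 27183; L₅L₆ = 41·17·35 = 24395.
Length 3: L₁..L₃: k=1: 0+4680+11·5·39=6825; k=2: 1320+0+11·24·39=11616 → min 6825 | L₂..L₄: k=2: 0+38376+5·24·41=43296; k=3: 4680+0+5·39·41=12675 → min 12675 | L₃..L₅: k=3: 0+27183+24·39·17=43095; k=4: 38376+0+24·41·17=55104 → min 43095 | L₄..L₆: k=4: 0+24395+39·41·35=80360; k=5: 27183+0+39·17·35=50388 → min 50388.
Length 4: L₁..L₄: k=1: 0+12675+11·5·41=14930; k=2: 1320+38376+11·24·41=50520; k=3: 6825+0+11·39·41=24414 → min 14930 | L₂..L₅: k=2: 0+43095+5·24·17=45135; k=3: 4680+27183+5·39·17=35178; k=4: 12675+0+5·41·17=16160 → min 16160 | L₃..L₆: k=3: 0+50388+24·39·35=83148; k=4: 38376+24395+24·41·35=97211; k=5: 43095+0+24·17·35=57375 → min 57375.
Length 5: L₁..L₅: k=1: 0+16160+11·5·17=17095; k=2: 1320+43095+11·24·17=48903; k=3: 6825+27183+11·39·17=41301; k=4: 14930+0+11·41·17=22597 → min 17095 | L₂..L₆: k=2: 0+57375+5·24·35=61575; k=3: 4680+50388+5·39·35=61893; k=4: 12675+24395+5·41·35=44245; k=5: 16160+0+5·17·35=19135 → min 19135.
Length 6: L₁..L₆: k=1: 0+19135+11·5·35=21060; k=2: 1320+57375+11·24·35=67935; k=3: 6825+50388+11·39·35=72228; k=4: 14930+24395+11·41·35=55110; k=5: 17095+0+11·17·35=23640 → min 21060.
Optimal order: (L₁·((((L₂·L₃)·L₄)·L₅)·L₆)) with cost 21060.

21060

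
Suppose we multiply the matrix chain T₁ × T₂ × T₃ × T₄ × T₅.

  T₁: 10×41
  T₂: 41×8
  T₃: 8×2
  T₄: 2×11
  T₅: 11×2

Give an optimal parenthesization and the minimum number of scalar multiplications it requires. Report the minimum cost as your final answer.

1552

Adjacent pairs: T₁T₂ = 10·41·8 = 3280; T₂T₃ = 41·8·2 = 656; T₃T₄ = 8·2·11 = 176; T₄T₅ = 2·11·2 = 44.
Length 3: T₁..T₃: k=1: 0+656+10·41·2=1476; k=2: 3280+0+10·8·2=3440 → min 1476 | T₂..T₄: k=2: 0+176+41·8·11=3784; k=3: 656+0+41·2·11=1558 → min 1558 | T₃..T₅: k=3: 0+44+8·2·2=76; k=4: 176+0+8·11·2=352 → min 76.
Length 4: T₁..T₄: k=1: 0+1558+10·41·11=6068; k=2: 3280+176+10·8·11=4336; k=3: 1476+0+10·2·11=1696 → min 1696 | T₂..T₅: k=2: 0+76+41·8·2=732; k=3: 656+44+41·2·2=864; k=4: 1558+0+41·11·2=2460 → min 732.
Length 5: T₁..T₅: k=1: 0+732+10·41·2=1552; k=2: 3280+76+10·8·2=3516; k=3: 1476+44+10·2·2=1560; k=4: 1696+0+10·11·2=1916 → min 1552.
Optimal parenthesization: (T₁ × (T₂ × (T₃ × (T₄ × T₅)))) with cost 1552.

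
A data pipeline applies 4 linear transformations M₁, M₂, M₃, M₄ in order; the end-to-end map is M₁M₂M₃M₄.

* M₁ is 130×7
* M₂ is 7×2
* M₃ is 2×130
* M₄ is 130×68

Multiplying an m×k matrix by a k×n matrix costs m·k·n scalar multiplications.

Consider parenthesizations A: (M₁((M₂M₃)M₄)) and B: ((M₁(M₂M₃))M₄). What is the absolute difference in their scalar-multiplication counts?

1143740

Order A = (M₁((M₂M₃)M₄)): (M₂M₃): 7×2 by 2×130 → 7×130, cost 7·2·130 = 1820; ((M₂M₃)M₄): 7×130 by 130×68 → 7×68, cost 7·130·68 = 61880; cumulative 63700; (M₁((M₂M₃)M₄)): 130×7 by 7×68 → 130×68, cost 130·7·68 = 61880; cumulative 125580. Total 125580.
Order B = ((M₁(M₂M₃))M₄): (M₂M₃): 7×2 by 2×130 → 7×130, cost 7·2·130 = 1820; (M₁(M₂M₃)): 130×7 by 7×130 → 130×130, cost 130·7·130 = 118300; cumulative 120120; ((M₁(M₂M₃))M₄): 130×130 by 130×68 → 130×68, cost 130·130·68 = 1149200; cumulative 1269320. Total 1269320.
Difference: |125580 − 1269320| = 1143740.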